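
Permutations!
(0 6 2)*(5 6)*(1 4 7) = (0 5 6 2)(1 4 7) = [5, 4, 0, 3, 7, 6, 2, 1]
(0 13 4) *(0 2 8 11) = (0 13 4 2 8 11) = [13, 1, 8, 3, 2, 5, 6, 7, 11, 9, 10, 0, 12, 4]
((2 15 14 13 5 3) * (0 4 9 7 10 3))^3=((0 4 9 7 10 3 2 15 14 13 5))^3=(0 7 2 13 4 10 15 5 9 3 14)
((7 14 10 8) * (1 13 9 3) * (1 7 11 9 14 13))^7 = ((3 7 13 14 10 8 11 9))^7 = (3 9 11 8 10 14 13 7)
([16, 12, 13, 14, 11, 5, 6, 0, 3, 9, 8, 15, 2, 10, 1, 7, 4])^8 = (0 4 15)(7 16 11)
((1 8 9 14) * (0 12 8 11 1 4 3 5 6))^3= (0 9 3)(1 11)(4 6 8)(5 12 14)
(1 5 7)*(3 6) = [0, 5, 2, 6, 4, 7, 3, 1] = (1 5 7)(3 6)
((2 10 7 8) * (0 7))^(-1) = ((0 7 8 2 10))^(-1) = (0 10 2 8 7)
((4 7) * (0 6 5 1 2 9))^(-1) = (0 9 2 1 5 6)(4 7)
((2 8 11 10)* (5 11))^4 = (2 10 11 5 8)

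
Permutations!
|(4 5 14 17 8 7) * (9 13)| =|(4 5 14 17 8 7)(9 13)| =6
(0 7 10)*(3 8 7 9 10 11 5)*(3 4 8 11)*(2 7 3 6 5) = [9, 1, 7, 11, 8, 4, 5, 6, 3, 10, 0, 2] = (0 9 10)(2 7 6 5 4 8 3 11)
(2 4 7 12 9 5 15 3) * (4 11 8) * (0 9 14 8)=[9, 1, 11, 2, 7, 15, 6, 12, 4, 5, 10, 0, 14, 13, 8, 3]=(0 9 5 15 3 2 11)(4 7 12 14 8)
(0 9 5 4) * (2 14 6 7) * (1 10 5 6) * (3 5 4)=(0 9 6 7 2 14 1 10 4)(3 5)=[9, 10, 14, 5, 0, 3, 7, 2, 8, 6, 4, 11, 12, 13, 1]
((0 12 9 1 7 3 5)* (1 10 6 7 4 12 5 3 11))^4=((0 5)(1 4 12 9 10 6 7 11))^4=(1 10)(4 6)(7 12)(9 11)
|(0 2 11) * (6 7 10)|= |(0 2 11)(6 7 10)|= 3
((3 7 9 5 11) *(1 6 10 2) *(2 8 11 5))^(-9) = (11)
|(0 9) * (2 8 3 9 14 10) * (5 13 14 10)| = |(0 10 2 8 3 9)(5 13 14)| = 6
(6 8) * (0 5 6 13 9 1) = (0 5 6 8 13 9 1) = [5, 0, 2, 3, 4, 6, 8, 7, 13, 1, 10, 11, 12, 9]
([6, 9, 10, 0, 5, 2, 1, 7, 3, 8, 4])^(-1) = (0 3 8 9 1 6)(2 5 4 10)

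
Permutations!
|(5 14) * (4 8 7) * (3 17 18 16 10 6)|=|(3 17 18 16 10 6)(4 8 7)(5 14)|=6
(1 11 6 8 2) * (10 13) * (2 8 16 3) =(1 11 6 16 3 2)(10 13) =[0, 11, 1, 2, 4, 5, 16, 7, 8, 9, 13, 6, 12, 10, 14, 15, 3]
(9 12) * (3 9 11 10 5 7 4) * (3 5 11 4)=[0, 1, 2, 9, 5, 7, 6, 3, 8, 12, 11, 10, 4]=(3 9 12 4 5 7)(10 11)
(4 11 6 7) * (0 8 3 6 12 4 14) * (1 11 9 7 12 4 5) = [8, 11, 2, 6, 9, 1, 12, 14, 3, 7, 10, 4, 5, 13, 0] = (0 8 3 6 12 5 1 11 4 9 7 14)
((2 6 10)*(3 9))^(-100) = (2 10 6)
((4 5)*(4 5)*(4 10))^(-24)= (10)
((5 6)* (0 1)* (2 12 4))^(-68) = ((0 1)(2 12 4)(5 6))^(-68) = (2 12 4)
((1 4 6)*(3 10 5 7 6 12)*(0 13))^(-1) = (0 13)(1 6 7 5 10 3 12 4) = ((0 13)(1 4 12 3 10 5 7 6))^(-1)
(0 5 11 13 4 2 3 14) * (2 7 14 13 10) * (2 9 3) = (0 5 11 10 9 3 13 4 7 14) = [5, 1, 2, 13, 7, 11, 6, 14, 8, 3, 9, 10, 12, 4, 0]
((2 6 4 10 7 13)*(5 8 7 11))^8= (2 13 7 8 5 11 10 4 6)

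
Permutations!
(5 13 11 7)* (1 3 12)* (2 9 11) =(1 3 12)(2 9 11 7 5 13) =[0, 3, 9, 12, 4, 13, 6, 5, 8, 11, 10, 7, 1, 2]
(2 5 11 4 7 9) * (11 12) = (2 5 12 11 4 7 9) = [0, 1, 5, 3, 7, 12, 6, 9, 8, 2, 10, 4, 11]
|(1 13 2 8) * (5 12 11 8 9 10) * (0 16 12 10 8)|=|(0 16 12 11)(1 13 2 9 8)(5 10)|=20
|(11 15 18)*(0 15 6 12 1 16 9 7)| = |(0 15 18 11 6 12 1 16 9 7)| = 10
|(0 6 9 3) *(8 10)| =|(0 6 9 3)(8 10)| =4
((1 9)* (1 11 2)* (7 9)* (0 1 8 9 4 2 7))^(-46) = (2 9 7)(4 8 11)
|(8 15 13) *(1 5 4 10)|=12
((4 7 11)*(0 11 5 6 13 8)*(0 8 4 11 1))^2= (4 5 13 7 6)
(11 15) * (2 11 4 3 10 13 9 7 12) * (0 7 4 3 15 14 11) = (0 7 12 2)(3 10 13 9 4 15)(11 14) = [7, 1, 0, 10, 15, 5, 6, 12, 8, 4, 13, 14, 2, 9, 11, 3]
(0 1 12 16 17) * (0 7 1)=(1 12 16 17 7)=[0, 12, 2, 3, 4, 5, 6, 1, 8, 9, 10, 11, 16, 13, 14, 15, 17, 7]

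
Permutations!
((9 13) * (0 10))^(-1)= (0 10)(9 13)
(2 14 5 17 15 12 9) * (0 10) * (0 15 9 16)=(0 10 15 12 16)(2 14 5 17 9)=[10, 1, 14, 3, 4, 17, 6, 7, 8, 2, 15, 11, 16, 13, 5, 12, 0, 9]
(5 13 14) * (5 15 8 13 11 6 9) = [0, 1, 2, 3, 4, 11, 9, 7, 13, 5, 10, 6, 12, 14, 15, 8] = (5 11 6 9)(8 13 14 15)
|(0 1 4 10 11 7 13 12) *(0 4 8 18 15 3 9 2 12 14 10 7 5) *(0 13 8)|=90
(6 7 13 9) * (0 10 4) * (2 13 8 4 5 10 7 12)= (0 7 8 4)(2 13 9 6 12)(5 10)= [7, 1, 13, 3, 0, 10, 12, 8, 4, 6, 5, 11, 2, 9]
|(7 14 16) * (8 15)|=6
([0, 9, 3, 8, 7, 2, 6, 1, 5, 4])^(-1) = [0, 7, 5, 2, 9, 8, 6, 4, 3, 1]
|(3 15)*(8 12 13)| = |(3 15)(8 12 13)| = 6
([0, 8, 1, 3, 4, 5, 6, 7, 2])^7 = [0, 8, 1, 3, 4, 5, 6, 7, 2]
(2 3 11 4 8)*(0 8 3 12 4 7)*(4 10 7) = (0 8 2 12 10 7)(3 11 4) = [8, 1, 12, 11, 3, 5, 6, 0, 2, 9, 7, 4, 10]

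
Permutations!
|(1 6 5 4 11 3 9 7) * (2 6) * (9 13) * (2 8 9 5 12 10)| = 20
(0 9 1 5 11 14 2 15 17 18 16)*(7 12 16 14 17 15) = (0 9 1 5 11 17 18 14 2 7 12 16) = [9, 5, 7, 3, 4, 11, 6, 12, 8, 1, 10, 17, 16, 13, 2, 15, 0, 18, 14]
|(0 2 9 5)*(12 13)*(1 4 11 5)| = 14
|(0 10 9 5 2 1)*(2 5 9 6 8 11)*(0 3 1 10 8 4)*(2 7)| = 8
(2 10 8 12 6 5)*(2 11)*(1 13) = (1 13)(2 10 8 12 6 5 11) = [0, 13, 10, 3, 4, 11, 5, 7, 12, 9, 8, 2, 6, 1]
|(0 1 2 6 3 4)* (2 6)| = 5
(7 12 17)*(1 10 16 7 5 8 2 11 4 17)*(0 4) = [4, 10, 11, 3, 17, 8, 6, 12, 2, 9, 16, 0, 1, 13, 14, 15, 7, 5] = (0 4 17 5 8 2 11)(1 10 16 7 12)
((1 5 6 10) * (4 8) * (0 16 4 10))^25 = ((0 16 4 8 10 1 5 6))^25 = (0 16 4 8 10 1 5 6)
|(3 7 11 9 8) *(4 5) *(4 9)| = 7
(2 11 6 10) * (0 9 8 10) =(0 9 8 10 2 11 6) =[9, 1, 11, 3, 4, 5, 0, 7, 10, 8, 2, 6]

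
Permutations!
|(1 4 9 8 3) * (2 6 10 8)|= 8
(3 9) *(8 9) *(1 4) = (1 4)(3 8 9) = [0, 4, 2, 8, 1, 5, 6, 7, 9, 3]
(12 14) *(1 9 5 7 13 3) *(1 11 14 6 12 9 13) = [0, 13, 2, 11, 4, 7, 12, 1, 8, 5, 10, 14, 6, 3, 9] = (1 13 3 11 14 9 5 7)(6 12)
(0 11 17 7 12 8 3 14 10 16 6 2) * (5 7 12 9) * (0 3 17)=(0 11)(2 3 14 10 16 6)(5 7 9)(8 17 12)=[11, 1, 3, 14, 4, 7, 2, 9, 17, 5, 16, 0, 8, 13, 10, 15, 6, 12]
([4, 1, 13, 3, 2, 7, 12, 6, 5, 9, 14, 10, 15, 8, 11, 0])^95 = [5, 1, 6, 3, 7, 0, 2, 4, 15, 9, 11, 14, 13, 12, 10, 8]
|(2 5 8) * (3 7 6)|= 3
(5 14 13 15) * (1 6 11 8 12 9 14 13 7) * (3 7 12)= (1 6 11 8 3 7)(5 13 15)(9 14 12)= [0, 6, 2, 7, 4, 13, 11, 1, 3, 14, 10, 8, 9, 15, 12, 5]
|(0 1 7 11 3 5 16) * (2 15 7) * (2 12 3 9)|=|(0 1 12 3 5 16)(2 15 7 11 9)|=30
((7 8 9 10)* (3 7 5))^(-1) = (3 5 10 9 8 7)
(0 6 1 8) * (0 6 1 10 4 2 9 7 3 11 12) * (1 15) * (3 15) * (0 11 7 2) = (0 3 7 15 1 8 6 10 4)(2 9)(11 12) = [3, 8, 9, 7, 0, 5, 10, 15, 6, 2, 4, 12, 11, 13, 14, 1]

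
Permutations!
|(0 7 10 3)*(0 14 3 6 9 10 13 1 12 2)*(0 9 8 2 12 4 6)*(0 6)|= |(0 7 13 1 4)(2 9 10 6 8)(3 14)|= 10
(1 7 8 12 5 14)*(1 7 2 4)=(1 2 4)(5 14 7 8 12)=[0, 2, 4, 3, 1, 14, 6, 8, 12, 9, 10, 11, 5, 13, 7]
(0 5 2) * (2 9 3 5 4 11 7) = (0 4 11 7 2)(3 5 9) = [4, 1, 0, 5, 11, 9, 6, 2, 8, 3, 10, 7]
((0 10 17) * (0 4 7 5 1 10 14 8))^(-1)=((0 14 8)(1 10 17 4 7 5))^(-1)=(0 8 14)(1 5 7 4 17 10)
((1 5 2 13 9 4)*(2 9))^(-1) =(1 4 9 5)(2 13)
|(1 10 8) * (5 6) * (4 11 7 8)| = 6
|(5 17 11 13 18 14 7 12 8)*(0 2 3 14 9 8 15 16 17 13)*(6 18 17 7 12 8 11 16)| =30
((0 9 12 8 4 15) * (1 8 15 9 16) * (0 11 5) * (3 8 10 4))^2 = ((0 16 1 10 4 9 12 15 11 5)(3 8))^2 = (0 1 4 12 11)(5 16 10 9 15)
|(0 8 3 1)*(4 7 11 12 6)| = 20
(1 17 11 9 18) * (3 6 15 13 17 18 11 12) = (1 18)(3 6 15 13 17 12)(9 11) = [0, 18, 2, 6, 4, 5, 15, 7, 8, 11, 10, 9, 3, 17, 14, 13, 16, 12, 1]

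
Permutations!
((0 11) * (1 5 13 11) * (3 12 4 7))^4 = (0 11 13 5 1)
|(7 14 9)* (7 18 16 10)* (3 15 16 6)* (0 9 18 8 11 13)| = |(0 9 8 11 13)(3 15 16 10 7 14 18 6)| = 40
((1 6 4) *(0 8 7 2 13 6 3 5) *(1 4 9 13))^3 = ((0 8 7 2 1 3 5)(6 9 13))^3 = (13)(0 2 5 7 3 8 1)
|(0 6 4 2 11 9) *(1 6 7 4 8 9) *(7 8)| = |(0 8 9)(1 6 7 4 2 11)| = 6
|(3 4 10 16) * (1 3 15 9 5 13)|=|(1 3 4 10 16 15 9 5 13)|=9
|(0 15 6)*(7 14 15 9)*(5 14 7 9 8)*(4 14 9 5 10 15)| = |(0 8 10 15 6)(4 14)(5 9)| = 10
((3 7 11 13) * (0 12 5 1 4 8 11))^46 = (0 11 5 3 4)(1 7 8 12 13)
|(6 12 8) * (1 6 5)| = 5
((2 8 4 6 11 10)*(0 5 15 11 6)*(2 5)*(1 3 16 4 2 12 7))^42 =(16)(5 11)(10 15)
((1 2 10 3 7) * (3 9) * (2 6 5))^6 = (1 3 10 5)(2 6 7 9) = ((1 6 5 2 10 9 3 7))^6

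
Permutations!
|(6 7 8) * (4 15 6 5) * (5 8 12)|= 6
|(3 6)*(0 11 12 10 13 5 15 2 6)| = 10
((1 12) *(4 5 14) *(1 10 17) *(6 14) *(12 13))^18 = (1 10 13 17 12)(4 6)(5 14)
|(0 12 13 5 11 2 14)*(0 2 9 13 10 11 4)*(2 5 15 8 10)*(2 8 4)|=9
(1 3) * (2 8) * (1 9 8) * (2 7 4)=(1 3 9 8 7 4 2)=[0, 3, 1, 9, 2, 5, 6, 4, 7, 8]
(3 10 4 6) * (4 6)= [0, 1, 2, 10, 4, 5, 3, 7, 8, 9, 6]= (3 10 6)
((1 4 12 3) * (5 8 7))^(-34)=(1 12)(3 4)(5 7 8)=((1 4 12 3)(5 8 7))^(-34)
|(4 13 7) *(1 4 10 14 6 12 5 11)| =|(1 4 13 7 10 14 6 12 5 11)| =10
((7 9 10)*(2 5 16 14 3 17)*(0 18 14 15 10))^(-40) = (0 15 17)(2 18 10)(3 9 16)(5 14 7)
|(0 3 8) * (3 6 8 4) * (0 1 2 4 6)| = 6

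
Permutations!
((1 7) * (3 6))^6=((1 7)(3 6))^6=(7)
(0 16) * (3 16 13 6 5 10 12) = [13, 1, 2, 16, 4, 10, 5, 7, 8, 9, 12, 11, 3, 6, 14, 15, 0] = (0 13 6 5 10 12 3 16)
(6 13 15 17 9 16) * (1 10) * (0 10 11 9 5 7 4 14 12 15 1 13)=(0 10 13 1 11 9 16 6)(4 14 12 15 17 5 7)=[10, 11, 2, 3, 14, 7, 0, 4, 8, 16, 13, 9, 15, 1, 12, 17, 6, 5]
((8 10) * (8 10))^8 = ((10))^8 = (10)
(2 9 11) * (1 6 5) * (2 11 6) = (11)(1 2 9 6 5) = [0, 2, 9, 3, 4, 1, 5, 7, 8, 6, 10, 11]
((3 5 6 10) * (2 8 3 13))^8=(2 8 3 5 6 10 13)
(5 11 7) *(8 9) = (5 11 7)(8 9) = [0, 1, 2, 3, 4, 11, 6, 5, 9, 8, 10, 7]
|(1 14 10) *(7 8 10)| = 5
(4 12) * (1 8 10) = [0, 8, 2, 3, 12, 5, 6, 7, 10, 9, 1, 11, 4] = (1 8 10)(4 12)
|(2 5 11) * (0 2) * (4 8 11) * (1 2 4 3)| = |(0 4 8 11)(1 2 5 3)| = 4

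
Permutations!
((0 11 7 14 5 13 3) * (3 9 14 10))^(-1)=(0 3 10 7 11)(5 14 9 13)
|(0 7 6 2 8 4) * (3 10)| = |(0 7 6 2 8 4)(3 10)| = 6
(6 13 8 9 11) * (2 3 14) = [0, 1, 3, 14, 4, 5, 13, 7, 9, 11, 10, 6, 12, 8, 2] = (2 3 14)(6 13 8 9 11)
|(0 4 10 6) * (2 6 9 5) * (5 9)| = |(0 4 10 5 2 6)| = 6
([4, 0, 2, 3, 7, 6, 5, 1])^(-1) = [1, 7, 2, 3, 0, 6, 5, 4]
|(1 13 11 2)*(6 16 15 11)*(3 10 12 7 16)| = |(1 13 6 3 10 12 7 16 15 11 2)| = 11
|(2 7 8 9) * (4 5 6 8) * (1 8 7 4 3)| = 9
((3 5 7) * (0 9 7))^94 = (0 5 3 7 9)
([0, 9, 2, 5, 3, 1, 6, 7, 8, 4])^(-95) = [0, 1, 2, 3, 4, 5, 6, 7, 8, 9]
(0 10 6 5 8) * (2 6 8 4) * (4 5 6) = (0 10 8)(2 4) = [10, 1, 4, 3, 2, 5, 6, 7, 0, 9, 8]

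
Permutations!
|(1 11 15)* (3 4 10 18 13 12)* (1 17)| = 12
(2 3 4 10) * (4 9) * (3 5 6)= [0, 1, 5, 9, 10, 6, 3, 7, 8, 4, 2]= (2 5 6 3 9 4 10)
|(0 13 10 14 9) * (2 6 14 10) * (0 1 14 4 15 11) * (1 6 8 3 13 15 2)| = |(0 15 11)(1 14 9 6 4 2 8 3 13)| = 9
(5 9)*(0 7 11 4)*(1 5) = (0 7 11 4)(1 5 9) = [7, 5, 2, 3, 0, 9, 6, 11, 8, 1, 10, 4]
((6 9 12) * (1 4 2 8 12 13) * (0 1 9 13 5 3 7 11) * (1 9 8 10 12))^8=((0 9 5 3 7 11)(1 4 2 10 12 6 13 8))^8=(13)(0 5 7)(3 11 9)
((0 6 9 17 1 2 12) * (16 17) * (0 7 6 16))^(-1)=((0 16 17 1 2 12 7 6 9))^(-1)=(0 9 6 7 12 2 1 17 16)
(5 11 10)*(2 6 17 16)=[0, 1, 6, 3, 4, 11, 17, 7, 8, 9, 5, 10, 12, 13, 14, 15, 2, 16]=(2 6 17 16)(5 11 10)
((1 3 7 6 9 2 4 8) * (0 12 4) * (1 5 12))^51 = (0 3 6 2 1 7 9)(4 12 5 8)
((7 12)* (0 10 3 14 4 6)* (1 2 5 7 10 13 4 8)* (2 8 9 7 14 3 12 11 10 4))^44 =((0 13 2 5 14 9 7 11 10 12 4 6)(1 8))^44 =(0 10 14)(2 4 7)(5 6 11)(9 13 12)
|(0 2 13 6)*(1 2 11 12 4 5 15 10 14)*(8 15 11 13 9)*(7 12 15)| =12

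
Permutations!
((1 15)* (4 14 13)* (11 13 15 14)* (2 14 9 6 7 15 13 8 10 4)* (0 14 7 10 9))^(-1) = (0 1 15 7 2 13 14)(4 10 6 9 8 11) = ((0 14 13 2 7 15 1)(4 11 8 9 6 10))^(-1)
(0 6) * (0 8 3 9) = [6, 1, 2, 9, 4, 5, 8, 7, 3, 0] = (0 6 8 3 9)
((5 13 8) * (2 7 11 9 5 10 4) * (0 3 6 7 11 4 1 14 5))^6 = (14)(0 11 4 6)(2 7 3 9)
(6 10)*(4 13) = (4 13)(6 10) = [0, 1, 2, 3, 13, 5, 10, 7, 8, 9, 6, 11, 12, 4]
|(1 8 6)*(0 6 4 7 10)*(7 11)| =8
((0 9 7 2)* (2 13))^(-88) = (0 7 2 9 13)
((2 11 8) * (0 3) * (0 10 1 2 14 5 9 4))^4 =((0 3 10 1 2 11 8 14 5 9 4))^4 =(0 2 5 3 11 9 10 8 4 1 14)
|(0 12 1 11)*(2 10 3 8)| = 4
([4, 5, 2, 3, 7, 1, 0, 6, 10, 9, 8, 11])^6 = [7, 1, 2, 3, 6, 5, 4, 0, 8, 9, 10, 11]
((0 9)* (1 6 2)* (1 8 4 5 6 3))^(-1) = (0 9)(1 3)(2 6 5 4 8)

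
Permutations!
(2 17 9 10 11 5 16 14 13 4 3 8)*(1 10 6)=(1 10 11 5 16 14 13 4 3 8 2 17 9 6)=[0, 10, 17, 8, 3, 16, 1, 7, 2, 6, 11, 5, 12, 4, 13, 15, 14, 9]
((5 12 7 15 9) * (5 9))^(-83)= (5 12 7 15)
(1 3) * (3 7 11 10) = (1 7 11 10 3) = [0, 7, 2, 1, 4, 5, 6, 11, 8, 9, 3, 10]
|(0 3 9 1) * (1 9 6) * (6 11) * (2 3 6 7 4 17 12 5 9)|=9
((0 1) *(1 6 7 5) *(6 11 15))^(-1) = ((0 11 15 6 7 5 1))^(-1) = (0 1 5 7 6 15 11)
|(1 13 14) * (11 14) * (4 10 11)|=|(1 13 4 10 11 14)|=6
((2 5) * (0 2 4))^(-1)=(0 4 5 2)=((0 2 5 4))^(-1)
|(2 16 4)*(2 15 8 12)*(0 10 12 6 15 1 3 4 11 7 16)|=12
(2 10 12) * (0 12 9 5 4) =[12, 1, 10, 3, 0, 4, 6, 7, 8, 5, 9, 11, 2] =(0 12 2 10 9 5 4)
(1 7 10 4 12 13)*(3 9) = (1 7 10 4 12 13)(3 9) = [0, 7, 2, 9, 12, 5, 6, 10, 8, 3, 4, 11, 13, 1]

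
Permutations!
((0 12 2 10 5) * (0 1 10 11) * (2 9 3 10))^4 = ((0 12 9 3 10 5 1 2 11))^4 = (0 10 11 3 2 9 1 12 5)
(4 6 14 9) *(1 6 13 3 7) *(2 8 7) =(1 6 14 9 4 13 3 2 8 7) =[0, 6, 8, 2, 13, 5, 14, 1, 7, 4, 10, 11, 12, 3, 9]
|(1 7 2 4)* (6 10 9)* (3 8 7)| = |(1 3 8 7 2 4)(6 10 9)| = 6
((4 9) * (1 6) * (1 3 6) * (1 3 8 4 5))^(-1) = ((1 3 6 8 4 9 5))^(-1) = (1 5 9 4 8 6 3)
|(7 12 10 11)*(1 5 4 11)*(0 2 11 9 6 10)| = 30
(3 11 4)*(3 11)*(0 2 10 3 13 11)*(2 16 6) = [16, 1, 10, 13, 0, 5, 2, 7, 8, 9, 3, 4, 12, 11, 14, 15, 6] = (0 16 6 2 10 3 13 11 4)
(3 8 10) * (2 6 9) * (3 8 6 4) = (2 4 3 6 9)(8 10) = [0, 1, 4, 6, 3, 5, 9, 7, 10, 2, 8]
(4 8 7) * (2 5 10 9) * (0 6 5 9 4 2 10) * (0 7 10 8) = [6, 1, 9, 3, 0, 7, 5, 2, 10, 8, 4] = (0 6 5 7 2 9 8 10 4)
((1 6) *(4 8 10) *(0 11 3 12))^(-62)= ((0 11 3 12)(1 6)(4 8 10))^(-62)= (0 3)(4 8 10)(11 12)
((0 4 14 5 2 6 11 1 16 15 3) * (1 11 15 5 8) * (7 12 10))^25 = (0 8 5 15 4 1 2 3 14 16 6)(7 12 10)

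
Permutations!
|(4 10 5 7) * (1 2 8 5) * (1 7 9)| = 15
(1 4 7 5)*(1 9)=(1 4 7 5 9)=[0, 4, 2, 3, 7, 9, 6, 5, 8, 1]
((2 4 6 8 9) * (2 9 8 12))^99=(2 12 6 4)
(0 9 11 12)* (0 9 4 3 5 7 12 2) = (0 4 3 5 7 12 9 11 2) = [4, 1, 0, 5, 3, 7, 6, 12, 8, 11, 10, 2, 9]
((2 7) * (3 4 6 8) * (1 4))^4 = (1 3 8 6 4)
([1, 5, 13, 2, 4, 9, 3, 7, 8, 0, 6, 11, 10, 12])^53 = (0 1 5 9)(2 3 6 10 12 13)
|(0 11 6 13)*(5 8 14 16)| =4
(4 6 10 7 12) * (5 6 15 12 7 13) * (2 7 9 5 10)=(2 7 9 5 6)(4 15 12)(10 13)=[0, 1, 7, 3, 15, 6, 2, 9, 8, 5, 13, 11, 4, 10, 14, 12]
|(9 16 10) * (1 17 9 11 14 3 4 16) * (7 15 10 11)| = |(1 17 9)(3 4 16 11 14)(7 15 10)| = 15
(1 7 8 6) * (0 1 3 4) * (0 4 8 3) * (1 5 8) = (0 5 8 6)(1 7 3) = [5, 7, 2, 1, 4, 8, 0, 3, 6]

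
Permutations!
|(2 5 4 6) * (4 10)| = 5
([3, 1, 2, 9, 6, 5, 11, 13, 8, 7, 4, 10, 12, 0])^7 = [9, 1, 2, 7, 10, 5, 4, 0, 8, 13, 11, 6, 12, 3]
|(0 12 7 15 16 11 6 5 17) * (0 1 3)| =11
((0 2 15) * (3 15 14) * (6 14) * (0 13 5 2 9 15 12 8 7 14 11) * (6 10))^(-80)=(0 9 15 13 5 2 10 6 11)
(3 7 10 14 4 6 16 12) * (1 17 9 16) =(1 17 9 16 12 3 7 10 14 4 6) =[0, 17, 2, 7, 6, 5, 1, 10, 8, 16, 14, 11, 3, 13, 4, 15, 12, 9]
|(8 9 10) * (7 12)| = |(7 12)(8 9 10)| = 6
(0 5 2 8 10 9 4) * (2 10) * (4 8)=(0 5 10 9 8 2 4)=[5, 1, 4, 3, 0, 10, 6, 7, 2, 8, 9]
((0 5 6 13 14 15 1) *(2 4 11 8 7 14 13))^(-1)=(0 1 15 14 7 8 11 4 2 6 5)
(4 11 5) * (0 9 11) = (0 9 11 5 4) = [9, 1, 2, 3, 0, 4, 6, 7, 8, 11, 10, 5]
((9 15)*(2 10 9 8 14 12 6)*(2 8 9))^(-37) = ((2 10)(6 8 14 12)(9 15))^(-37) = (2 10)(6 12 14 8)(9 15)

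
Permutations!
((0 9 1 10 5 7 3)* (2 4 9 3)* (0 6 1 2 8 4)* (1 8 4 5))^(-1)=((0 3 6 8 5 7 4 9 2)(1 10))^(-1)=(0 2 9 4 7 5 8 6 3)(1 10)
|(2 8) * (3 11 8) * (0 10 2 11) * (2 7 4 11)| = |(0 10 7 4 11 8 2 3)| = 8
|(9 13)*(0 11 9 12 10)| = |(0 11 9 13 12 10)| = 6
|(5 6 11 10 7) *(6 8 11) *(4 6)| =10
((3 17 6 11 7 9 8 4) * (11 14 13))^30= ((3 17 6 14 13 11 7 9 8 4))^30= (17)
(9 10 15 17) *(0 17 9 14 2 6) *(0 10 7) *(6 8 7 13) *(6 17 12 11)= [12, 1, 8, 3, 4, 5, 10, 0, 7, 13, 15, 6, 11, 17, 2, 9, 16, 14]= (0 12 11 6 10 15 9 13 17 14 2 8 7)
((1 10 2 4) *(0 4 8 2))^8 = ((0 4 1 10)(2 8))^8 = (10)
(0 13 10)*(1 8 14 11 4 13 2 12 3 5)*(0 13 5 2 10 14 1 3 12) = [10, 8, 0, 2, 5, 3, 6, 7, 1, 9, 13, 4, 12, 14, 11] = (0 10 13 14 11 4 5 3 2)(1 8)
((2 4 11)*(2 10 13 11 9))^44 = ((2 4 9)(10 13 11))^44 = (2 9 4)(10 11 13)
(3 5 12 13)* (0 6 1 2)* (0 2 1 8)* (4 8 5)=(0 6 5 12 13 3 4 8)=[6, 1, 2, 4, 8, 12, 5, 7, 0, 9, 10, 11, 13, 3]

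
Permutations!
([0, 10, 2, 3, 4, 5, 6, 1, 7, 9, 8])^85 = [0, 10, 2, 3, 4, 5, 6, 1, 7, 9, 8]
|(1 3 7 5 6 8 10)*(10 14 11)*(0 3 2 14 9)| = 35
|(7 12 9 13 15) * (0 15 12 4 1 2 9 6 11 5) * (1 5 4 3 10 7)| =33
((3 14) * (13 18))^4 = (18)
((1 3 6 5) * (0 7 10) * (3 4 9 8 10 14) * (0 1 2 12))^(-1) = ((0 7 14 3 6 5 2 12)(1 4 9 8 10))^(-1) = (0 12 2 5 6 3 14 7)(1 10 8 9 4)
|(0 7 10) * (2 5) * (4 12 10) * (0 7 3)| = |(0 3)(2 5)(4 12 10 7)| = 4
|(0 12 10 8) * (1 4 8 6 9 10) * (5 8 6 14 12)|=21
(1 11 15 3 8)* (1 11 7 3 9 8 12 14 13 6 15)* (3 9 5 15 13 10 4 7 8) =(1 8 11)(3 12 14 10 4 7 9)(5 15)(6 13) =[0, 8, 2, 12, 7, 15, 13, 9, 11, 3, 4, 1, 14, 6, 10, 5]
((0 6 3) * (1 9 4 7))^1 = ((0 6 3)(1 9 4 7))^1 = (0 6 3)(1 9 4 7)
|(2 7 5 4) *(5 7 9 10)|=|(2 9 10 5 4)|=5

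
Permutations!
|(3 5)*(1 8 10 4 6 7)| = |(1 8 10 4 6 7)(3 5)| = 6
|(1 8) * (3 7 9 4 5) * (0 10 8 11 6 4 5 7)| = |(0 10 8 1 11 6 4 7 9 5 3)| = 11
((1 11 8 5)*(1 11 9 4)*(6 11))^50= ((1 9 4)(5 6 11 8))^50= (1 4 9)(5 11)(6 8)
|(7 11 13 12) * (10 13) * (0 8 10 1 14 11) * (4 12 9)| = 24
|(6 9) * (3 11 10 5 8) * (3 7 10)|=|(3 11)(5 8 7 10)(6 9)|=4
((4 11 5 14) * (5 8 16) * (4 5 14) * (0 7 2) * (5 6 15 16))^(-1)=((0 7 2)(4 11 8 5)(6 15 16 14))^(-1)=(0 2 7)(4 5 8 11)(6 14 16 15)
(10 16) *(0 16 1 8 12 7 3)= (0 16 10 1 8 12 7 3)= [16, 8, 2, 0, 4, 5, 6, 3, 12, 9, 1, 11, 7, 13, 14, 15, 10]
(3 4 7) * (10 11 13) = [0, 1, 2, 4, 7, 5, 6, 3, 8, 9, 11, 13, 12, 10] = (3 4 7)(10 11 13)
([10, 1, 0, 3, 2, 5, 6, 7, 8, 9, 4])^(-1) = (0 2 4 10)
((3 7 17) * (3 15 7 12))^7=((3 12)(7 17 15))^7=(3 12)(7 17 15)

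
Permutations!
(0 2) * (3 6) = (0 2)(3 6) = [2, 1, 0, 6, 4, 5, 3]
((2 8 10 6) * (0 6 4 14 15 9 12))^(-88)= ((0 6 2 8 10 4 14 15 9 12))^(-88)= (0 2 10 14 9)(4 15 12 6 8)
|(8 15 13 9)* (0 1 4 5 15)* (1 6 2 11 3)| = 12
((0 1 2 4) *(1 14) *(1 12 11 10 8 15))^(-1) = ((0 14 12 11 10 8 15 1 2 4))^(-1) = (0 4 2 1 15 8 10 11 12 14)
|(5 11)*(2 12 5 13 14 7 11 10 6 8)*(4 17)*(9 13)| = 30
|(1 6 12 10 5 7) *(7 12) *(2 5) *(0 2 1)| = |(0 2 5 12 10 1 6 7)| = 8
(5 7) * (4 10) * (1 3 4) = [0, 3, 2, 4, 10, 7, 6, 5, 8, 9, 1] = (1 3 4 10)(5 7)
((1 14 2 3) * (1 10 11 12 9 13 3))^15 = (14)(3 12)(9 10)(11 13)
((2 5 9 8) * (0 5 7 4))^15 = ((0 5 9 8 2 7 4))^15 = (0 5 9 8 2 7 4)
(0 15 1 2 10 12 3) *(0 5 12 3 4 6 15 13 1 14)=(0 13 1 2 10 3 5 12 4 6 15 14)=[13, 2, 10, 5, 6, 12, 15, 7, 8, 9, 3, 11, 4, 1, 0, 14]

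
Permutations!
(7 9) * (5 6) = (5 6)(7 9) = [0, 1, 2, 3, 4, 6, 5, 9, 8, 7]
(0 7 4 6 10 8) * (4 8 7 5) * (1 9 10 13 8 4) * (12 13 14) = [5, 9, 2, 3, 6, 1, 14, 4, 0, 10, 7, 11, 13, 8, 12] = (0 5 1 9 10 7 4 6 14 12 13 8)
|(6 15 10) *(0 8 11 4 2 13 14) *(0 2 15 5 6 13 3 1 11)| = 18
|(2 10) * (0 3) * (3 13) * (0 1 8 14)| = 6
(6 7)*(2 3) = (2 3)(6 7) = [0, 1, 3, 2, 4, 5, 7, 6]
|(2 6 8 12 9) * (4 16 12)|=|(2 6 8 4 16 12 9)|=7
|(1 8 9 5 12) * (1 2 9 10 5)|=7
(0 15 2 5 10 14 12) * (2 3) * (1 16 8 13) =[15, 16, 5, 2, 4, 10, 6, 7, 13, 9, 14, 11, 0, 1, 12, 3, 8] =(0 15 3 2 5 10 14 12)(1 16 8 13)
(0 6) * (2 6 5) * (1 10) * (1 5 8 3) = (0 8 3 1 10 5 2 6) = [8, 10, 6, 1, 4, 2, 0, 7, 3, 9, 5]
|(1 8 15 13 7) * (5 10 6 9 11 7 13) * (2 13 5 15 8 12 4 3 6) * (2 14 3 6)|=42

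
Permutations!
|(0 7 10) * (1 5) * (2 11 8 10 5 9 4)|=|(0 7 5 1 9 4 2 11 8 10)|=10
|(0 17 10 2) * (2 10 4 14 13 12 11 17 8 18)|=12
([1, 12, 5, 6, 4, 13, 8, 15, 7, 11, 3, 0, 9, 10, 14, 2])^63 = (15)(0 9 1 11 12)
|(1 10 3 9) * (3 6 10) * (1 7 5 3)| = 4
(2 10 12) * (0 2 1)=(0 2 10 12 1)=[2, 0, 10, 3, 4, 5, 6, 7, 8, 9, 12, 11, 1]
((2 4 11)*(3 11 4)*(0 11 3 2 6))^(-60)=(11)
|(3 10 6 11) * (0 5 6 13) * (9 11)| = |(0 5 6 9 11 3 10 13)| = 8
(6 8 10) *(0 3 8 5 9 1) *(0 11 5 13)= [3, 11, 2, 8, 4, 9, 13, 7, 10, 1, 6, 5, 12, 0]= (0 3 8 10 6 13)(1 11 5 9)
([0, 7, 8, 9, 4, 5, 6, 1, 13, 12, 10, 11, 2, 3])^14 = [0, 1, 13, 12, 4, 5, 6, 7, 3, 2, 10, 11, 8, 9]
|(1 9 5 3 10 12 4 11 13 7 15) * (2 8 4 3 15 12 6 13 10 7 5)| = 33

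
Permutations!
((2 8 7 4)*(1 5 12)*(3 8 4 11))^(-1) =((1 5 12)(2 4)(3 8 7 11))^(-1) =(1 12 5)(2 4)(3 11 7 8)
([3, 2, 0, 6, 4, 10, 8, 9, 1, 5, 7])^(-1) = (0 2 1 8 6 3)(5 9 7 10)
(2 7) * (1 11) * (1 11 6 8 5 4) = [0, 6, 7, 3, 1, 4, 8, 2, 5, 9, 10, 11] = (11)(1 6 8 5 4)(2 7)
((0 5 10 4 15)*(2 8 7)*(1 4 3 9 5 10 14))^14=(0 14 10 1 3 4 9 15 5)(2 7 8)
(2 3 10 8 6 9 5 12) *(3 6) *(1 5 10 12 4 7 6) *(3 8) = (1 5 4 7 6 9 10 3 12 2) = [0, 5, 1, 12, 7, 4, 9, 6, 8, 10, 3, 11, 2]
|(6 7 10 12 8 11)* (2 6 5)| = 8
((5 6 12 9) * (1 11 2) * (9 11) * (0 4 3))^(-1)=(0 3 4)(1 2 11 12 6 5 9)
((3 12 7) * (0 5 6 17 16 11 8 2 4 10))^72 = (0 6 16 8 4)(2 10 5 17 11)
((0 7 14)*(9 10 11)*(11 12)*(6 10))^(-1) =((0 7 14)(6 10 12 11 9))^(-1) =(0 14 7)(6 9 11 12 10)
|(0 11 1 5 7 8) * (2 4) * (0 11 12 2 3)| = 5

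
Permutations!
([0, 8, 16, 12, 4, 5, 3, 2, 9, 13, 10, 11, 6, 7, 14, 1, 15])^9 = (1 8 9 13 7 2 16 15)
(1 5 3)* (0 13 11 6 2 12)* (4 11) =(0 13 4 11 6 2 12)(1 5 3) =[13, 5, 12, 1, 11, 3, 2, 7, 8, 9, 10, 6, 0, 4]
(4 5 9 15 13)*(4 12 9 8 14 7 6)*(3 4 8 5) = (3 4)(6 8 14 7)(9 15 13 12) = [0, 1, 2, 4, 3, 5, 8, 6, 14, 15, 10, 11, 9, 12, 7, 13]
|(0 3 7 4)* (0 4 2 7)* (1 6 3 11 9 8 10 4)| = |(0 11 9 8 10 4 1 6 3)(2 7)| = 18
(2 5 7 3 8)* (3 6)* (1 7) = (1 7 6 3 8 2 5) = [0, 7, 5, 8, 4, 1, 3, 6, 2]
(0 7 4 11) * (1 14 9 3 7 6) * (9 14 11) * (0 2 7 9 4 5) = (14)(0 6 1 11 2 7 5)(3 9) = [6, 11, 7, 9, 4, 0, 1, 5, 8, 3, 10, 2, 12, 13, 14]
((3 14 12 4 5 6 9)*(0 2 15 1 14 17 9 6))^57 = ((0 2 15 1 14 12 4 5)(3 17 9))^57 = (17)(0 2 15 1 14 12 4 5)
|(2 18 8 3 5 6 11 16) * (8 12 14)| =10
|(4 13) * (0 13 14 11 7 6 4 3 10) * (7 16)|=12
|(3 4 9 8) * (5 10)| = |(3 4 9 8)(5 10)| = 4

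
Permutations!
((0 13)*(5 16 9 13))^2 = (0 16 13 5 9)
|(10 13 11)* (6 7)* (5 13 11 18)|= 6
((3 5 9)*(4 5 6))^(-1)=(3 9 5 4 6)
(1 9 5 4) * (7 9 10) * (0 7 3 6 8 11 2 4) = (0 7 9 5)(1 10 3 6 8 11 2 4) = [7, 10, 4, 6, 1, 0, 8, 9, 11, 5, 3, 2]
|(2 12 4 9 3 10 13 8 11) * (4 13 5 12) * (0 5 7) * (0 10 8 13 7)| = 30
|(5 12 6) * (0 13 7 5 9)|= 7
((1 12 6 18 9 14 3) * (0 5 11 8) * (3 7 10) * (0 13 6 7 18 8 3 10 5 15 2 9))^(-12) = (18)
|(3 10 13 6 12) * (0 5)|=10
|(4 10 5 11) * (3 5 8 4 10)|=|(3 5 11 10 8 4)|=6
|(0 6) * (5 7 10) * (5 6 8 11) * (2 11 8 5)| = |(0 5 7 10 6)(2 11)| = 10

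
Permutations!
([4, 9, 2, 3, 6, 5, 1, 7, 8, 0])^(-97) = (0 1 4 9 6)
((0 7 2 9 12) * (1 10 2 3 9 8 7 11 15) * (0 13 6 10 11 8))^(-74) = ((0 8 7 3 9 12 13 6 10 2)(1 11 15))^(-74) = (0 13 7 10 9)(1 11 15)(2 12 8 6 3)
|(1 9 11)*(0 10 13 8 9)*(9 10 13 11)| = 6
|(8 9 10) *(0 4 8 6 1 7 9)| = 15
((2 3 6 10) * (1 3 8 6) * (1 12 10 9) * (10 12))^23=((12)(1 3 10 2 8 6 9))^23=(12)(1 10 8 9 3 2 6)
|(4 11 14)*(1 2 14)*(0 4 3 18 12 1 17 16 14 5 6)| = |(0 4 11 17 16 14 3 18 12 1 2 5 6)| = 13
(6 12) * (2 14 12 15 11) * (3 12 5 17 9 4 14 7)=(2 7 3 12 6 15 11)(4 14 5 17 9)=[0, 1, 7, 12, 14, 17, 15, 3, 8, 4, 10, 2, 6, 13, 5, 11, 16, 9]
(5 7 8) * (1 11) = (1 11)(5 7 8) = [0, 11, 2, 3, 4, 7, 6, 8, 5, 9, 10, 1]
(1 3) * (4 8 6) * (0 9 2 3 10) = (0 9 2 3 1 10)(4 8 6) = [9, 10, 3, 1, 8, 5, 4, 7, 6, 2, 0]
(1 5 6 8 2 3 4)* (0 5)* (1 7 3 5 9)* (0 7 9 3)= (0 3 4 9 1 7)(2 5 6 8)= [3, 7, 5, 4, 9, 6, 8, 0, 2, 1]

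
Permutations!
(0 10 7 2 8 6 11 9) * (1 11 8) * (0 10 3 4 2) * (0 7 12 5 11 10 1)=(0 3 4 2)(1 10 12 5 11 9)(6 8)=[3, 10, 0, 4, 2, 11, 8, 7, 6, 1, 12, 9, 5]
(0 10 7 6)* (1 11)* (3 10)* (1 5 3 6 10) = [6, 11, 2, 1, 4, 3, 0, 10, 8, 9, 7, 5] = (0 6)(1 11 5 3)(7 10)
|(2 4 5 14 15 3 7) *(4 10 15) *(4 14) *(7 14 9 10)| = |(2 7)(3 14 9 10 15)(4 5)| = 10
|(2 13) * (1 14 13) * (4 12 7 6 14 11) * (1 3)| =|(1 11 4 12 7 6 14 13 2 3)| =10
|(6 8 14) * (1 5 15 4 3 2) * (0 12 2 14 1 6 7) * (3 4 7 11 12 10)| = 13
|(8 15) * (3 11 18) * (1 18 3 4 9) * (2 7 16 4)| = 14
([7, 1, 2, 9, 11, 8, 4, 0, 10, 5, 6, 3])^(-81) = [7, 1, 2, 11, 6, 9, 10, 0, 5, 3, 8, 4]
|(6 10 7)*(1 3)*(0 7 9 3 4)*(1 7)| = |(0 1 4)(3 7 6 10 9)| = 15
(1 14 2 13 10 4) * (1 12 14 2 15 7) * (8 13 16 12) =(1 2 16 12 14 15 7)(4 8 13 10) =[0, 2, 16, 3, 8, 5, 6, 1, 13, 9, 4, 11, 14, 10, 15, 7, 12]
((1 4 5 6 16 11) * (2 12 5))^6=(1 16 5 2)(4 11 6 12)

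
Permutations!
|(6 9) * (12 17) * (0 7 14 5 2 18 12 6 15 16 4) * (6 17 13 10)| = |(0 7 14 5 2 18 12 13 10 6 9 15 16 4)| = 14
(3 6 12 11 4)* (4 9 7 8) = (3 6 12 11 9 7 8 4) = [0, 1, 2, 6, 3, 5, 12, 8, 4, 7, 10, 9, 11]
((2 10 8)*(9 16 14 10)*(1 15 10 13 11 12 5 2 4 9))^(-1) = (1 2 5 12 11 13 14 16 9 4 8 10 15)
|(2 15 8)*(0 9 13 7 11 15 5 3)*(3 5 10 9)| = 8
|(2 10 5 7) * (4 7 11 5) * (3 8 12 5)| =20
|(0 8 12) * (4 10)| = |(0 8 12)(4 10)| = 6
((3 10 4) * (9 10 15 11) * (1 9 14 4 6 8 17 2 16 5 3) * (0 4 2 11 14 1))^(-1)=(0 4)(1 11 17 8 6 10 9)(2 14 15 3 5 16)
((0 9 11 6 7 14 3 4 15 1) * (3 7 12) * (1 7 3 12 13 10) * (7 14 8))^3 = ((0 9 11 6 13 10 1)(3 4 15 14)(7 8))^3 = (0 6 1 11 10 9 13)(3 14 15 4)(7 8)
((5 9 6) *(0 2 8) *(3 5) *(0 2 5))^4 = (0 3 6 9 5)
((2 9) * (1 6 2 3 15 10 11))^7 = ((1 6 2 9 3 15 10 11))^7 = (1 11 10 15 3 9 2 6)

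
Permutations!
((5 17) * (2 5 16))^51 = ((2 5 17 16))^51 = (2 16 17 5)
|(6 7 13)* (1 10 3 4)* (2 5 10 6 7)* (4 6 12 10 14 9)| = |(1 12 10 3 6 2 5 14 9 4)(7 13)| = 10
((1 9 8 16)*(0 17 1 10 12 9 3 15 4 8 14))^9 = (0 12 8 3)(1 14 10 4)(9 16 15 17)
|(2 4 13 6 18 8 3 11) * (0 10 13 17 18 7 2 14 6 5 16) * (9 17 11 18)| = 30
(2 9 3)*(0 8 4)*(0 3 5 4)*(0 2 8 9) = (0 9 5 4 3 8 2) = [9, 1, 0, 8, 3, 4, 6, 7, 2, 5]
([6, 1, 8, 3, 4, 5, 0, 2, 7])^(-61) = [6, 1, 7, 3, 4, 5, 0, 8, 2]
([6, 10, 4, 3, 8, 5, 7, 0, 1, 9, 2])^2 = (0 7 6)(1 2 8 10 4)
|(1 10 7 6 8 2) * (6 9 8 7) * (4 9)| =|(1 10 6 7 4 9 8 2)| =8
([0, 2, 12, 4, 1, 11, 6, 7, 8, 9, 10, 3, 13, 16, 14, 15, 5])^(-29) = [0, 3, 4, 5, 11, 13, 6, 7, 8, 9, 10, 16, 1, 2, 14, 15, 12]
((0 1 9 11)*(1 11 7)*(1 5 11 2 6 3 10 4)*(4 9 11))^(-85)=((0 2 6 3 10 9 7 5 4 1 11))^(-85)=(0 3 7 1 2 10 5 11 6 9 4)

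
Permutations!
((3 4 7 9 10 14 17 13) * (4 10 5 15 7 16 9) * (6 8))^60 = (17)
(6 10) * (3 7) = [0, 1, 2, 7, 4, 5, 10, 3, 8, 9, 6] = (3 7)(6 10)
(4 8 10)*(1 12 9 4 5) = (1 12 9 4 8 10 5) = [0, 12, 2, 3, 8, 1, 6, 7, 10, 4, 5, 11, 9]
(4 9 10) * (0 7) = (0 7)(4 9 10) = [7, 1, 2, 3, 9, 5, 6, 0, 8, 10, 4]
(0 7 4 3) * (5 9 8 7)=[5, 1, 2, 0, 3, 9, 6, 4, 7, 8]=(0 5 9 8 7 4 3)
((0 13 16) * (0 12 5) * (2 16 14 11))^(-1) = (0 5 12 16 2 11 14 13)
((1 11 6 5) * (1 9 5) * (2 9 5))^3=((1 11 6)(2 9))^3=(11)(2 9)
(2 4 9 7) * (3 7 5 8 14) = (2 4 9 5 8 14 3 7) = [0, 1, 4, 7, 9, 8, 6, 2, 14, 5, 10, 11, 12, 13, 3]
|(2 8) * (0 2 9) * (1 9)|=5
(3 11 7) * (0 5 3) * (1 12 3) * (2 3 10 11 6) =(0 5 1 12 10 11 7)(2 3 6) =[5, 12, 3, 6, 4, 1, 2, 0, 8, 9, 11, 7, 10]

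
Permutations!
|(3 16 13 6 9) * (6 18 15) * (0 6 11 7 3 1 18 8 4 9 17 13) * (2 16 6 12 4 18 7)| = |(0 12 4 9 1 7 3 6 17 13 8 18 15 11 2 16)| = 16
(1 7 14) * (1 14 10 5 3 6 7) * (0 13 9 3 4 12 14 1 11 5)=(0 13 9 3 6 7 10)(1 11 5 4 12 14)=[13, 11, 2, 6, 12, 4, 7, 10, 8, 3, 0, 5, 14, 9, 1]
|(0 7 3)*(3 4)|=4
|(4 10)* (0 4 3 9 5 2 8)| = 8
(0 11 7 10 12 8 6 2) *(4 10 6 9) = [11, 1, 0, 3, 10, 5, 2, 6, 9, 4, 12, 7, 8] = (0 11 7 6 2)(4 10 12 8 9)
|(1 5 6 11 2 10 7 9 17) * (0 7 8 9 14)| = 9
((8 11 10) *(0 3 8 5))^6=((0 3 8 11 10 5))^6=(11)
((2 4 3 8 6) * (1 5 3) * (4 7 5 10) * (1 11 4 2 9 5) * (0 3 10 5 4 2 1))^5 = ((0 3 8 6 9 4 11 2 7)(1 5 10))^5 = (0 4 3 11 8 2 6 7 9)(1 10 5)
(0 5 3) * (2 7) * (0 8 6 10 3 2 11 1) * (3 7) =(0 5 2 3 8 6 10 7 11 1) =[5, 0, 3, 8, 4, 2, 10, 11, 6, 9, 7, 1]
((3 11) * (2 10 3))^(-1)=((2 10 3 11))^(-1)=(2 11 3 10)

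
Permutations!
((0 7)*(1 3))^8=((0 7)(1 3))^8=(7)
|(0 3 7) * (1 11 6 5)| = |(0 3 7)(1 11 6 5)| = 12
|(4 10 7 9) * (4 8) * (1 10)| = 6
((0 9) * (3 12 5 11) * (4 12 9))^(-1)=(0 9 3 11 5 12 4)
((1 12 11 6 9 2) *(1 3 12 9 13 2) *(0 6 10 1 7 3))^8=((0 6 13 2)(1 9 7 3 12 11 10))^8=(13)(1 9 7 3 12 11 10)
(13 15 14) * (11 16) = (11 16)(13 15 14) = [0, 1, 2, 3, 4, 5, 6, 7, 8, 9, 10, 16, 12, 15, 13, 14, 11]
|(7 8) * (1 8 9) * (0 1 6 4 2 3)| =|(0 1 8 7 9 6 4 2 3)| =9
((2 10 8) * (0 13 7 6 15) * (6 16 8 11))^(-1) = (0 15 6 11 10 2 8 16 7 13) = ((0 13 7 16 8 2 10 11 6 15))^(-1)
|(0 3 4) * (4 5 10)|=5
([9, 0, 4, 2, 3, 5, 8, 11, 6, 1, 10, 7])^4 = [9, 0, 4, 2, 3, 5, 6, 7, 8, 1, 10, 11]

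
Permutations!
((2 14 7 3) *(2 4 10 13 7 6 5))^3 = (2 5 6 14)(3 13 4 7 10)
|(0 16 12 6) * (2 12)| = |(0 16 2 12 6)| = 5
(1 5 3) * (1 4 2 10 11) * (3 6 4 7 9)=[0, 5, 10, 7, 2, 6, 4, 9, 8, 3, 11, 1]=(1 5 6 4 2 10 11)(3 7 9)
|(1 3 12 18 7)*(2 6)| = |(1 3 12 18 7)(2 6)| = 10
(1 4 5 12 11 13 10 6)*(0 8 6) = (0 8 6 1 4 5 12 11 13 10) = [8, 4, 2, 3, 5, 12, 1, 7, 6, 9, 0, 13, 11, 10]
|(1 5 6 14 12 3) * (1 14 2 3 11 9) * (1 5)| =8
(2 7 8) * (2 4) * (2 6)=[0, 1, 7, 3, 6, 5, 2, 8, 4]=(2 7 8 4 6)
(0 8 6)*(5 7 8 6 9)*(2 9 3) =(0 6)(2 9 5 7 8 3) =[6, 1, 9, 2, 4, 7, 0, 8, 3, 5]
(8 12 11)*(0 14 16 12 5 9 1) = (0 14 16 12 11 8 5 9 1) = [14, 0, 2, 3, 4, 9, 6, 7, 5, 1, 10, 8, 11, 13, 16, 15, 12]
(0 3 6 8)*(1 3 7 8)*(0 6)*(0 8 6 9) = (0 7 6 1 3 8 9) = [7, 3, 2, 8, 4, 5, 1, 6, 9, 0]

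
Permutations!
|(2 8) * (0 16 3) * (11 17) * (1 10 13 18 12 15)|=|(0 16 3)(1 10 13 18 12 15)(2 8)(11 17)|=6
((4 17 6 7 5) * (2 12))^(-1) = ((2 12)(4 17 6 7 5))^(-1) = (2 12)(4 5 7 6 17)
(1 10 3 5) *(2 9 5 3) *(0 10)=(0 10 2 9 5 1)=[10, 0, 9, 3, 4, 1, 6, 7, 8, 5, 2]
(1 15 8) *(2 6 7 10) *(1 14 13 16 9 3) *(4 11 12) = (1 15 8 14 13 16 9 3)(2 6 7 10)(4 11 12) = [0, 15, 6, 1, 11, 5, 7, 10, 14, 3, 2, 12, 4, 16, 13, 8, 9]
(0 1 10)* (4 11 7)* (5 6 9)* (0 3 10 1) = (3 10)(4 11 7)(5 6 9) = [0, 1, 2, 10, 11, 6, 9, 4, 8, 5, 3, 7]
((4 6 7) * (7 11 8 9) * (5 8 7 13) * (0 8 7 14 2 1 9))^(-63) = (0 8)(1 11 7 9 14 4 13 2 6 5) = ((0 8)(1 9 13 5 7 4 6 11 14 2))^(-63)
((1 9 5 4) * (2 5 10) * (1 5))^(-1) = ((1 9 10 2)(4 5))^(-1) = (1 2 10 9)(4 5)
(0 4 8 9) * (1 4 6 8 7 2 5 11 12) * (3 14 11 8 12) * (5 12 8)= (0 6 8 9)(1 4 7 2 12)(3 14 11)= [6, 4, 12, 14, 7, 5, 8, 2, 9, 0, 10, 3, 1, 13, 11]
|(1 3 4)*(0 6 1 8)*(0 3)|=|(0 6 1)(3 4 8)|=3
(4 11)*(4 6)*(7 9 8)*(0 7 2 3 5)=(0 7 9 8 2 3 5)(4 11 6)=[7, 1, 3, 5, 11, 0, 4, 9, 2, 8, 10, 6]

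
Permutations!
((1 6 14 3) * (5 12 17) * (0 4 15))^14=(0 15 4)(1 14)(3 6)(5 17 12)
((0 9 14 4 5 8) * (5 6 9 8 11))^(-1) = (0 8)(4 14 9 6)(5 11)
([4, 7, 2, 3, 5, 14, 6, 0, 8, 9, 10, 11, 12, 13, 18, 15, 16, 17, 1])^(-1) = (0 7 1 18 14 5 4)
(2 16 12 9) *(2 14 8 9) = (2 16 12)(8 9 14) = [0, 1, 16, 3, 4, 5, 6, 7, 9, 14, 10, 11, 2, 13, 8, 15, 12]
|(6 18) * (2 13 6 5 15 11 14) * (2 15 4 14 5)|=20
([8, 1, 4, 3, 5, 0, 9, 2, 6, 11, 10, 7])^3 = (0 9 2)(4 8 11)(5 6 7)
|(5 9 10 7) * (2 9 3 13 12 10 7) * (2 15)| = |(2 9 7 5 3 13 12 10 15)| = 9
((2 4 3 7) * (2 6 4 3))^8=((2 3 7 6 4))^8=(2 6 3 4 7)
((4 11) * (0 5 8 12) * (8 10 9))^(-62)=(0 8 10)(5 12 9)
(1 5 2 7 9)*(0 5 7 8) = [5, 7, 8, 3, 4, 2, 6, 9, 0, 1] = (0 5 2 8)(1 7 9)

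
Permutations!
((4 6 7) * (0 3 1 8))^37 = (0 3 1 8)(4 6 7)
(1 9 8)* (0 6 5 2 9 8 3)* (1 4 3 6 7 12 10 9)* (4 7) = (0 4 3)(1 8 7 12 10 9 6 5 2) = [4, 8, 1, 0, 3, 2, 5, 12, 7, 6, 9, 11, 10]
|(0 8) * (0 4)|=3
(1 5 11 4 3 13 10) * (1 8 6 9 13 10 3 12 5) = (3 10 8 6 9 13)(4 12 5 11) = [0, 1, 2, 10, 12, 11, 9, 7, 6, 13, 8, 4, 5, 3]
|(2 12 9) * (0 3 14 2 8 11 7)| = |(0 3 14 2 12 9 8 11 7)| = 9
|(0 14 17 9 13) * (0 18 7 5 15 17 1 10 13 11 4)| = 13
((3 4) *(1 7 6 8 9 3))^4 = (1 9 7 3 6 4 8)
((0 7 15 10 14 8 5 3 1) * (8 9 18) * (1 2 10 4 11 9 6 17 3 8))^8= ((0 7 15 4 11 9 18 1)(2 10 14 6 17 3)(5 8))^8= (18)(2 14 17)(3 10 6)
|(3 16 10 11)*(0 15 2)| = 12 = |(0 15 2)(3 16 10 11)|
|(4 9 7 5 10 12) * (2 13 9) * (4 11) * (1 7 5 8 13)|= 11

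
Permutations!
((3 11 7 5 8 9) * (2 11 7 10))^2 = (2 10 11)(3 5 9 7 8)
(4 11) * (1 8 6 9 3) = (1 8 6 9 3)(4 11) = [0, 8, 2, 1, 11, 5, 9, 7, 6, 3, 10, 4]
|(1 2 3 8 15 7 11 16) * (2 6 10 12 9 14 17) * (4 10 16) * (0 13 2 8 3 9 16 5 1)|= 42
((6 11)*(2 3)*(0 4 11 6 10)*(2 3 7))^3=(0 10 11 4)(2 7)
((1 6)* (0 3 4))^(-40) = ((0 3 4)(1 6))^(-40) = (6)(0 4 3)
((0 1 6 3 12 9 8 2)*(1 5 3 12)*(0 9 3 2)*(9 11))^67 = (0 5 2 11 9 8)(1 3 12 6)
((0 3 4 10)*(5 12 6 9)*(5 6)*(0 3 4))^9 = ((0 4 10 3)(5 12)(6 9))^9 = (0 4 10 3)(5 12)(6 9)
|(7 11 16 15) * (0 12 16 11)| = 5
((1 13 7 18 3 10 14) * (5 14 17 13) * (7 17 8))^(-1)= (1 14 5)(3 18 7 8 10)(13 17)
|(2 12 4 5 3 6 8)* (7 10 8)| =|(2 12 4 5 3 6 7 10 8)| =9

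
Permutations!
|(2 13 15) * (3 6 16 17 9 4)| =|(2 13 15)(3 6 16 17 9 4)| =6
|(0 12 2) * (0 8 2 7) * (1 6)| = 6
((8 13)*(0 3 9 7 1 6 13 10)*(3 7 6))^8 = (0 10 8 13 6 9 3 1 7)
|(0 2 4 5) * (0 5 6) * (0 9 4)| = 6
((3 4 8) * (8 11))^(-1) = ((3 4 11 8))^(-1) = (3 8 11 4)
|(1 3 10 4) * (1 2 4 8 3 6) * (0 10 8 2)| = |(0 10 2 4)(1 6)(3 8)| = 4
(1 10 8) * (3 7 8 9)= (1 10 9 3 7 8)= [0, 10, 2, 7, 4, 5, 6, 8, 1, 3, 9]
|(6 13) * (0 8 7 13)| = 5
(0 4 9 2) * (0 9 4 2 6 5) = (0 2 9 6 5) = [2, 1, 9, 3, 4, 0, 5, 7, 8, 6]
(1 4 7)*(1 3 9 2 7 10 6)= [0, 4, 7, 9, 10, 5, 1, 3, 8, 2, 6]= (1 4 10 6)(2 7 3 9)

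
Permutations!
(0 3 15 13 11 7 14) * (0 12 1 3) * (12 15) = (1 3 12)(7 14 15 13 11) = [0, 3, 2, 12, 4, 5, 6, 14, 8, 9, 10, 7, 1, 11, 15, 13]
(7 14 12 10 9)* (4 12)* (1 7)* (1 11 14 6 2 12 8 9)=(1 7 6 2 12 10)(4 8 9 11 14)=[0, 7, 12, 3, 8, 5, 2, 6, 9, 11, 1, 14, 10, 13, 4]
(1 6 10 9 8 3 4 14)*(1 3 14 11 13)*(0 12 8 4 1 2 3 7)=[12, 6, 3, 1, 11, 5, 10, 0, 14, 4, 9, 13, 8, 2, 7]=(0 12 8 14 7)(1 6 10 9 4 11 13 2 3)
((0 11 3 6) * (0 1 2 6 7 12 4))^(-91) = (0 4 12 7 3 11)(1 6 2)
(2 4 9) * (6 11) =(2 4 9)(6 11) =[0, 1, 4, 3, 9, 5, 11, 7, 8, 2, 10, 6]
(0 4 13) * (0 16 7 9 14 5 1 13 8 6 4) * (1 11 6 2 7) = (1 13 16)(2 7 9 14 5 11 6 4 8) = [0, 13, 7, 3, 8, 11, 4, 9, 2, 14, 10, 6, 12, 16, 5, 15, 1]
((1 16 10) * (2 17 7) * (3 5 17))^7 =(1 16 10)(2 5 7 3 17)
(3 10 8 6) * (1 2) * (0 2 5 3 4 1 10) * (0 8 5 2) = (1 2 10 5 3 8 6 4) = [0, 2, 10, 8, 1, 3, 4, 7, 6, 9, 5]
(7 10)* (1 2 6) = [0, 2, 6, 3, 4, 5, 1, 10, 8, 9, 7] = (1 2 6)(7 10)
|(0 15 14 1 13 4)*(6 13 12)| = 8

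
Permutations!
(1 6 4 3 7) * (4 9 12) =(1 6 9 12 4 3 7) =[0, 6, 2, 7, 3, 5, 9, 1, 8, 12, 10, 11, 4]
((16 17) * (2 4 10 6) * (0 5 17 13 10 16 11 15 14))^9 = ((0 5 17 11 15 14)(2 4 16 13 10 6))^9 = (0 11)(2 13)(4 10)(5 15)(6 16)(14 17)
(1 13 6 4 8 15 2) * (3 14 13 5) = [0, 5, 1, 14, 8, 3, 4, 7, 15, 9, 10, 11, 12, 6, 13, 2] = (1 5 3 14 13 6 4 8 15 2)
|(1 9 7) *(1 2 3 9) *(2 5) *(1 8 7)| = 7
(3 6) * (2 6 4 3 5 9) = (2 6 5 9)(3 4) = [0, 1, 6, 4, 3, 9, 5, 7, 8, 2]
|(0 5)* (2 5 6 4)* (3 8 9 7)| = 20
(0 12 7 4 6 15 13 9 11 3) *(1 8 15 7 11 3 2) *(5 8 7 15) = [12, 7, 1, 0, 6, 8, 15, 4, 5, 3, 10, 2, 11, 9, 14, 13] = (0 12 11 2 1 7 4 6 15 13 9 3)(5 8)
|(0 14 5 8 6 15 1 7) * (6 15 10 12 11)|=|(0 14 5 8 15 1 7)(6 10 12 11)|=28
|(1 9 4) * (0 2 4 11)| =6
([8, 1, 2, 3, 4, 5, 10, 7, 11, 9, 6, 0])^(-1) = (0 11 8)(6 10)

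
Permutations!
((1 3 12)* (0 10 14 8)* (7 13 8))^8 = ((0 10 14 7 13 8)(1 3 12))^8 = (0 14 13)(1 12 3)(7 8 10)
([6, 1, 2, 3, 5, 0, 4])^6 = (0 4)(5 6)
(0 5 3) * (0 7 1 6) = (0 5 3 7 1 6) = [5, 6, 2, 7, 4, 3, 0, 1]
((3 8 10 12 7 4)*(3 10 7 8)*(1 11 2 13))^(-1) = (1 13 2 11)(4 7 8 12 10)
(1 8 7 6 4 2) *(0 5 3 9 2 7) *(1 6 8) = (0 5 3 9 2 6 4 7 8) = [5, 1, 6, 9, 7, 3, 4, 8, 0, 2]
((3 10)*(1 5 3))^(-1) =((1 5 3 10))^(-1) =(1 10 3 5)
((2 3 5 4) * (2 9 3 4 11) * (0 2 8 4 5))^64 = ((0 2 5 11 8 4 9 3))^64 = (11)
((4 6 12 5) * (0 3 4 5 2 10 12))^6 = (12)(0 4)(3 6)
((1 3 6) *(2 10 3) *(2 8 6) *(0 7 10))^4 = ((0 7 10 3 2)(1 8 6))^4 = (0 2 3 10 7)(1 8 6)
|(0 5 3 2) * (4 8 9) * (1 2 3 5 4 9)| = 5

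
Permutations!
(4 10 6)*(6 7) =(4 10 7 6) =[0, 1, 2, 3, 10, 5, 4, 6, 8, 9, 7]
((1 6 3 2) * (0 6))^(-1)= (0 1 2 3 6)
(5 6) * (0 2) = (0 2)(5 6) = [2, 1, 0, 3, 4, 6, 5]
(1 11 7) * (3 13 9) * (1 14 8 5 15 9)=(1 11 7 14 8 5 15 9 3 13)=[0, 11, 2, 13, 4, 15, 6, 14, 5, 3, 10, 7, 12, 1, 8, 9]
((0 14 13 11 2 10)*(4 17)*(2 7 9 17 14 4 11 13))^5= ((0 4 14 2 10)(7 9 17 11))^5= (7 9 17 11)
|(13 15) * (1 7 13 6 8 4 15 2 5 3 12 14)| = |(1 7 13 2 5 3 12 14)(4 15 6 8)| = 8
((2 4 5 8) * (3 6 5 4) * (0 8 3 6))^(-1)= ((0 8 2 6 5 3))^(-1)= (0 3 5 6 2 8)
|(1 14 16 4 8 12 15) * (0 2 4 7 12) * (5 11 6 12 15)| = 20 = |(0 2 4 8)(1 14 16 7 15)(5 11 6 12)|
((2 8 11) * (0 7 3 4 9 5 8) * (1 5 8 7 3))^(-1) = (0 2 11 8 9 4 3)(1 7 5)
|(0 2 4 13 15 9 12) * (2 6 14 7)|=|(0 6 14 7 2 4 13 15 9 12)|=10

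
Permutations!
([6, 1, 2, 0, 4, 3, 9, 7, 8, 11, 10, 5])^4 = (0 5 9)(3 11 6)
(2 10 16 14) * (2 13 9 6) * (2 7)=(2 10 16 14 13 9 6 7)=[0, 1, 10, 3, 4, 5, 7, 2, 8, 6, 16, 11, 12, 9, 13, 15, 14]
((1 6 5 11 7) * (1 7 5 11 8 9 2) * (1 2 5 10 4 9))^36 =((1 6 11 10 4 9 5 8))^36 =(1 4)(5 11)(6 9)(8 10)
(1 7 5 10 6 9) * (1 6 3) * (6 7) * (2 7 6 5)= (1 5 10 3)(2 7)(6 9)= [0, 5, 7, 1, 4, 10, 9, 2, 8, 6, 3]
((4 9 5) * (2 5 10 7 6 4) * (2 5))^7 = ((4 9 10 7 6))^7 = (4 10 6 9 7)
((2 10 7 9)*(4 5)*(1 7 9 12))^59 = (1 12 7)(2 9 10)(4 5)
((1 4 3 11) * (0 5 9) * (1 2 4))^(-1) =(0 9 5)(2 11 3 4)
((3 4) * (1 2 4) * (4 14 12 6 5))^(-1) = (1 3 4 5 6 12 14 2)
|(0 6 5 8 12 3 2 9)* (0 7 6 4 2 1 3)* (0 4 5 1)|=11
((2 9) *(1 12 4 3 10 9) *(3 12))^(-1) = ((1 3 10 9 2)(4 12))^(-1) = (1 2 9 10 3)(4 12)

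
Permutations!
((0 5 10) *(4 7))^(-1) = (0 10 5)(4 7)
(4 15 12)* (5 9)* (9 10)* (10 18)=(4 15 12)(5 18 10 9)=[0, 1, 2, 3, 15, 18, 6, 7, 8, 5, 9, 11, 4, 13, 14, 12, 16, 17, 10]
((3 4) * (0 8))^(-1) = (0 8)(3 4)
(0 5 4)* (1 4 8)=(0 5 8 1 4)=[5, 4, 2, 3, 0, 8, 6, 7, 1]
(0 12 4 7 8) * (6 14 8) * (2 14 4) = (0 12 2 14 8)(4 7 6) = [12, 1, 14, 3, 7, 5, 4, 6, 0, 9, 10, 11, 2, 13, 8]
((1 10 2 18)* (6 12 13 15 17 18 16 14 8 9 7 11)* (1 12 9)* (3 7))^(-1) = (1 8 14 16 2 10)(3 9 6 11 7)(12 18 17 15 13)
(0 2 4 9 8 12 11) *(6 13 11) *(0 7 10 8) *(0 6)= (0 2 4 9 6 13 11 7 10 8 12)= [2, 1, 4, 3, 9, 5, 13, 10, 12, 6, 8, 7, 0, 11]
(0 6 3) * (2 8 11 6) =(0 2 8 11 6 3) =[2, 1, 8, 0, 4, 5, 3, 7, 11, 9, 10, 6]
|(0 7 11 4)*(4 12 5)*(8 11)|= 7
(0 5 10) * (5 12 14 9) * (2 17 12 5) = [5, 1, 17, 3, 4, 10, 6, 7, 8, 2, 0, 11, 14, 13, 9, 15, 16, 12] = (0 5 10)(2 17 12 14 9)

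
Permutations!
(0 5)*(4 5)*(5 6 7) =(0 4 6 7 5) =[4, 1, 2, 3, 6, 0, 7, 5]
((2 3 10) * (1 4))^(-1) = ((1 4)(2 3 10))^(-1) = (1 4)(2 10 3)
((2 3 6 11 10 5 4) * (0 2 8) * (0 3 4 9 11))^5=(0 6 3 8 4 2)(5 9 11 10)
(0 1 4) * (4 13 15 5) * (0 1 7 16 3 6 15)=(0 7 16 3 6 15 5 4 1 13)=[7, 13, 2, 6, 1, 4, 15, 16, 8, 9, 10, 11, 12, 0, 14, 5, 3]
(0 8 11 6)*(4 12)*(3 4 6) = (0 8 11 3 4 12 6) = [8, 1, 2, 4, 12, 5, 0, 7, 11, 9, 10, 3, 6]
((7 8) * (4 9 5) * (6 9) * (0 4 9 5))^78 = (0 5 4 9 6)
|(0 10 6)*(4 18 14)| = 3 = |(0 10 6)(4 18 14)|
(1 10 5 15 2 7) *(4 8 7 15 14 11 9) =(1 10 5 14 11 9 4 8 7)(2 15) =[0, 10, 15, 3, 8, 14, 6, 1, 7, 4, 5, 9, 12, 13, 11, 2]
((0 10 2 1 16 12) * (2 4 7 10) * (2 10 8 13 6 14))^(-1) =(0 12 16 1 2 14 6 13 8 7 4 10)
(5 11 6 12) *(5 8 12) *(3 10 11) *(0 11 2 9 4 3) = (0 11 6 5)(2 9 4 3 10)(8 12) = [11, 1, 9, 10, 3, 0, 5, 7, 12, 4, 2, 6, 8]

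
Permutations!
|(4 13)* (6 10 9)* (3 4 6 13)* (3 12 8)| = 4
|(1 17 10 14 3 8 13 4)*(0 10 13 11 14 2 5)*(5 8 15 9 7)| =|(0 10 2 8 11 14 3 15 9 7 5)(1 17 13 4)| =44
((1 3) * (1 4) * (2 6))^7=((1 3 4)(2 6))^7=(1 3 4)(2 6)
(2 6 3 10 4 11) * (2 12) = [0, 1, 6, 10, 11, 5, 3, 7, 8, 9, 4, 12, 2] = (2 6 3 10 4 11 12)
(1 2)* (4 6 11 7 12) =(1 2)(4 6 11 7 12) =[0, 2, 1, 3, 6, 5, 11, 12, 8, 9, 10, 7, 4]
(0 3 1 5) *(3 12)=(0 12 3 1 5)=[12, 5, 2, 1, 4, 0, 6, 7, 8, 9, 10, 11, 3]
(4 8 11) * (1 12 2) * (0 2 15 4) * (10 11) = [2, 12, 1, 3, 8, 5, 6, 7, 10, 9, 11, 0, 15, 13, 14, 4] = (0 2 1 12 15 4 8 10 11)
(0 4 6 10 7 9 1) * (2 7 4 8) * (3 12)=[8, 0, 7, 12, 6, 5, 10, 9, 2, 1, 4, 11, 3]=(0 8 2 7 9 1)(3 12)(4 6 10)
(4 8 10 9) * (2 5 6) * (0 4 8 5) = (0 4 5 6 2)(8 10 9) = [4, 1, 0, 3, 5, 6, 2, 7, 10, 8, 9]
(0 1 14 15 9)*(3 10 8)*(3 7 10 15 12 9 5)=(0 1 14 12 9)(3 15 5)(7 10 8)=[1, 14, 2, 15, 4, 3, 6, 10, 7, 0, 8, 11, 9, 13, 12, 5]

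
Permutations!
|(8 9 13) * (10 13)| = 4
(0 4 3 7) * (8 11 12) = (0 4 3 7)(8 11 12) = [4, 1, 2, 7, 3, 5, 6, 0, 11, 9, 10, 12, 8]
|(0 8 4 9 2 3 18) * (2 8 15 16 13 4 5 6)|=12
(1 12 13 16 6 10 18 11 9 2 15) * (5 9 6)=[0, 12, 15, 3, 4, 9, 10, 7, 8, 2, 18, 6, 13, 16, 14, 1, 5, 17, 11]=(1 12 13 16 5 9 2 15)(6 10 18 11)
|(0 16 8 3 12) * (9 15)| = |(0 16 8 3 12)(9 15)| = 10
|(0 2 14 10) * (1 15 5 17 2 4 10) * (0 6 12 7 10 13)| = |(0 4 13)(1 15 5 17 2 14)(6 12 7 10)| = 12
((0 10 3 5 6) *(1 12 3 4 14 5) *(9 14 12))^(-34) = (0 9 4 5 3)(1 10 14 12 6)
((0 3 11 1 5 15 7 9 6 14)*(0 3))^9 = (15)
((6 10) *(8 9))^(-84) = ((6 10)(8 9))^(-84) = (10)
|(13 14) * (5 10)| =2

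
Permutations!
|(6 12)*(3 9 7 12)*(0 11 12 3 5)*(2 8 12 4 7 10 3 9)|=|(0 11 4 7 9 10 3 2 8 12 6 5)|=12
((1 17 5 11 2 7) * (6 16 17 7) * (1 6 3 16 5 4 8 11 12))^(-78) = (1 6 12 7 5)(2 11 8 4 17 16 3)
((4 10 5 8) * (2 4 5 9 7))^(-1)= (2 7 9 10 4)(5 8)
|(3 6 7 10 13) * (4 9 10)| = |(3 6 7 4 9 10 13)| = 7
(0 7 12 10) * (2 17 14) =(0 7 12 10)(2 17 14) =[7, 1, 17, 3, 4, 5, 6, 12, 8, 9, 0, 11, 10, 13, 2, 15, 16, 14]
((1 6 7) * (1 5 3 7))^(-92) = ((1 6)(3 7 5))^(-92) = (3 7 5)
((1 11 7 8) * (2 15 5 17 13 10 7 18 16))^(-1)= ((1 11 18 16 2 15 5 17 13 10 7 8))^(-1)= (1 8 7 10 13 17 5 15 2 16 18 11)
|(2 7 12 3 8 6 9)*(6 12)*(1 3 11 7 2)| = |(1 3 8 12 11 7 6 9)| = 8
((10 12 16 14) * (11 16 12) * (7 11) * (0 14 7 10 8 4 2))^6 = (16)(0 14 8 4 2)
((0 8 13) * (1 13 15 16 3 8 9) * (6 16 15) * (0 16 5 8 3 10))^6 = ((0 9 1 13 16 10)(5 8 6))^6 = (16)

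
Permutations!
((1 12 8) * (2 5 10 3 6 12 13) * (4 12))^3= ((1 13 2 5 10 3 6 4 12 8))^3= (1 5 6 8 2 3 12 13 10 4)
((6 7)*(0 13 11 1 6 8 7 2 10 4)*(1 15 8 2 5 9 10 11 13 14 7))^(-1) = (0 4 10 9 5 6 1 8 15 11 2 7 14)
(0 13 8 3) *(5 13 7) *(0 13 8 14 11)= [7, 1, 2, 13, 4, 8, 6, 5, 3, 9, 10, 0, 12, 14, 11]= (0 7 5 8 3 13 14 11)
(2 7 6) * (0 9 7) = [9, 1, 0, 3, 4, 5, 2, 6, 8, 7] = (0 9 7 6 2)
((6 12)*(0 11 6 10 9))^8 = ((0 11 6 12 10 9))^8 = (0 6 10)(9 11 12)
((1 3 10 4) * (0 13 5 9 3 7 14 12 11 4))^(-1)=((0 13 5 9 3 10)(1 7 14 12 11 4))^(-1)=(0 10 3 9 5 13)(1 4 11 12 14 7)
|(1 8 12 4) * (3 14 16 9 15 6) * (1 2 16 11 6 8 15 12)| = |(1 15 8)(2 16 9 12 4)(3 14 11 6)| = 60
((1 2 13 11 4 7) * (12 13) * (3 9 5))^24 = ((1 2 12 13 11 4 7)(3 9 5))^24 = (1 13 7 12 4 2 11)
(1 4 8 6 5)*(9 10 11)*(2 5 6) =(1 4 8 2 5)(9 10 11) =[0, 4, 5, 3, 8, 1, 6, 7, 2, 10, 11, 9]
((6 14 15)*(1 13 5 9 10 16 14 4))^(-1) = ((1 13 5 9 10 16 14 15 6 4))^(-1) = (1 4 6 15 14 16 10 9 5 13)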